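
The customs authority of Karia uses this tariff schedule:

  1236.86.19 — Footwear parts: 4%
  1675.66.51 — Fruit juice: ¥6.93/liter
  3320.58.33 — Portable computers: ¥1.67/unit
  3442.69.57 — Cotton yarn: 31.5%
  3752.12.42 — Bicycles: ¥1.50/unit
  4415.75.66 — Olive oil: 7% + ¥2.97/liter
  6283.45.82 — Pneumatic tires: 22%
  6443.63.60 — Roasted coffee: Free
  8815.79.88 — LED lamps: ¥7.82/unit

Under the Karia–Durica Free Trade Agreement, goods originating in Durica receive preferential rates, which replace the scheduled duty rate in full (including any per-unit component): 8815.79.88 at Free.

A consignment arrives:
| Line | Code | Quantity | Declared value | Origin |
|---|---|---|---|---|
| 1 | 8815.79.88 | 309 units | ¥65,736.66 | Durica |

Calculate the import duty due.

¥0.00

Line 1 (8815.79.88, Durica, 309 units, ¥65,736.66):
Base rate for 8815.79.88 is ¥7.82/unit.
Origin Durica qualifies under the Karia–Durica agreement and 8815.79.88 is covered: preferential rate Free applies instead.
Duty = ¥65,736.66 × 0% = ¥0.00.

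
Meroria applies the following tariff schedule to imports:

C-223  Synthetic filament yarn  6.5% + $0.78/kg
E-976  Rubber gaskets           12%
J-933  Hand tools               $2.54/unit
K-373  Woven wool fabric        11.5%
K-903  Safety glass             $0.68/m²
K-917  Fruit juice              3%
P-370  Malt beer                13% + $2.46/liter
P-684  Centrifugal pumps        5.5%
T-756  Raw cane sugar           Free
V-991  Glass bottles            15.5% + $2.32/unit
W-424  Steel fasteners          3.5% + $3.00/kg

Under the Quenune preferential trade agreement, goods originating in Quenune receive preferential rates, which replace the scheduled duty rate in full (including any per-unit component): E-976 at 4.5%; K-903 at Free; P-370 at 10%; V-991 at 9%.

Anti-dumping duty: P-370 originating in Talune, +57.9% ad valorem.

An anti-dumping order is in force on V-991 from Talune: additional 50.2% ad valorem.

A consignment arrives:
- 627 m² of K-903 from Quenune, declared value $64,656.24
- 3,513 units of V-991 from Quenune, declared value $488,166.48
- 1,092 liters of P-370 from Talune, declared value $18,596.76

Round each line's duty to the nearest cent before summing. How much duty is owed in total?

$59,806.40

Line 1 (K-903, Quenune, 627 m², $64,656.24):
Base rate for K-903 is $0.68/m².
Origin Quenune qualifies under the Meroria–Quenune agreement and K-903 is covered: preferential rate Free applies instead.
Duty = $64,656.24 × 0% = $0.00.
Line 2 (V-991, Quenune, 3,513 units, $488,166.48):
Base rate for V-991 is 15.5% + $2.32/unit.
Origin Quenune qualifies under the Meroria–Quenune agreement and V-991 is covered: preferential rate 9% applies instead.
The additional-duty order on V-991 targets Talune, not Quenune; it does not apply.
Duty = $488,166.48 × 9% = $43,934.98.
Line 3 (P-370, Talune, 1,092 liters, $18,596.76):
Base rate for P-370 is 13% + $2.46/liter.
P-370 has an FTA preferential rate, but origin Talune is not Quenune; base rate stands.
Additional duty on P-370 from Talune: +57.9%. Applied ad valorem rate: 13% + 57.9% = 70.9%.
Duty = $18,596.76 × 70.9% + 1,092 × $2.46 = $15,871.42.
Total = $0.00 + $43,934.98 + $15,871.42 = $59,806.40.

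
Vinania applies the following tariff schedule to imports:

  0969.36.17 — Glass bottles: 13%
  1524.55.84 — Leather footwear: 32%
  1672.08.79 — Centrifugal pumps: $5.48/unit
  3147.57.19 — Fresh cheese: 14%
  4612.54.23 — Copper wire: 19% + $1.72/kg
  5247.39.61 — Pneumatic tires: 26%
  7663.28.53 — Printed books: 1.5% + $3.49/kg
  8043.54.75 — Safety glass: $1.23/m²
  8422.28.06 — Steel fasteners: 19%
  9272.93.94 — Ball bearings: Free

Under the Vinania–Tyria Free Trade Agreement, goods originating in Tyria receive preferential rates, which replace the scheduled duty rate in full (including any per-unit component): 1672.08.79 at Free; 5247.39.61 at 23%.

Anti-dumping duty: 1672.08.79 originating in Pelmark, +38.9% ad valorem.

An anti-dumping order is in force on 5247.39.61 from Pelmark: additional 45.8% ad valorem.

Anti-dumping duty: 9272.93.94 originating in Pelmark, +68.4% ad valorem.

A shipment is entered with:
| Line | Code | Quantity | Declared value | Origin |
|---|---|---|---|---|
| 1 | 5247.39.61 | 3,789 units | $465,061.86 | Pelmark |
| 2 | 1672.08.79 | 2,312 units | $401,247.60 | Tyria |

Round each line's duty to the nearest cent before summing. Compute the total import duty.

$333,914.42

Line 1 (5247.39.61, Pelmark, 3,789 units, $465,061.86):
Base rate for 5247.39.61 is 26%.
5247.39.61 has an FTA preferential rate, but origin Pelmark is not Tyria; base rate stands.
Additional duty on 5247.39.61 from Pelmark: +45.8%. Applied ad valorem rate: 26% + 45.8% = 71.8%.
Duty = $465,061.86 × 71.8% = $333,914.42.
Line 2 (1672.08.79, Tyria, 2,312 units, $401,247.60):
Base rate for 1672.08.79 is $5.48/unit.
Origin Tyria qualifies under the Vinania–Tyria agreement and 1672.08.79 is covered: preferential rate Free applies instead.
The additional-duty order on 1672.08.79 targets Pelmark, not Tyria; it does not apply.
Duty = $401,247.60 × 0% = $0.00.
Total = $333,914.42 + $0.00 = $333,914.42.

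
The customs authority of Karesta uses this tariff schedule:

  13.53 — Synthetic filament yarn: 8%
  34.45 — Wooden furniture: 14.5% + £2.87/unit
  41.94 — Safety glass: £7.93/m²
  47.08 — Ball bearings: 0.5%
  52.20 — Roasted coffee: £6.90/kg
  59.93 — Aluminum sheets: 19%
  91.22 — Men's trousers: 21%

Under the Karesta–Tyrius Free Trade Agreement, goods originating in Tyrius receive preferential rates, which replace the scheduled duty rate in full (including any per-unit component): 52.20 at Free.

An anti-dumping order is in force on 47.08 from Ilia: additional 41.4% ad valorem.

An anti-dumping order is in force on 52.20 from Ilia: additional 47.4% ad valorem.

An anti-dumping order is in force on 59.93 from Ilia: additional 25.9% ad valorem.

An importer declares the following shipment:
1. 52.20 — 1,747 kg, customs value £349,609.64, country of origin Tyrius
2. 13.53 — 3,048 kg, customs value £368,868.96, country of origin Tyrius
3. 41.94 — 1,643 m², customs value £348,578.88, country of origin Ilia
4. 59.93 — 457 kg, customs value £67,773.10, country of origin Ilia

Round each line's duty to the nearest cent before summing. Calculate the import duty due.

Line 1 (52.20, Tyrius, 1,747 kg, £349,609.64):
Base rate for 52.20 is £6.90/kg.
Origin Tyrius qualifies under the Karesta–Tyrius agreement and 52.20 is covered: preferential rate Free applies instead.
The additional-duty order on 52.20 targets Ilia, not Tyrius; it does not apply.
Duty = £349,609.64 × 0% = £0.00.
Line 2 (13.53, Tyrius, 3,048 kg, £368,868.96):
Base rate for 13.53 is 8%.
Origin Tyrius is the FTA partner but 13.53 is not on the preference list; base rate stands.
Duty = £368,868.96 × 8% = £29,509.52.
Line 3 (41.94, Ilia, 1,643 m², £348,578.88):
Base rate for 41.94 is £7.93/m².
Duty = 1,643 × £7.93 = £13,028.99.
Line 4 (59.93, Ilia, 457 kg, £67,773.10):
Base rate for 59.93 is 19%.
Additional duty on 59.93 from Ilia: +25.9%. Applied ad valorem rate: 19% + 25.9% = 44.9%.
Duty = £67,773.10 × 44.9% = £30,430.12.
Total = £0.00 + £29,509.52 + £13,028.99 + £30,430.12 = £72,968.63.

£72,968.63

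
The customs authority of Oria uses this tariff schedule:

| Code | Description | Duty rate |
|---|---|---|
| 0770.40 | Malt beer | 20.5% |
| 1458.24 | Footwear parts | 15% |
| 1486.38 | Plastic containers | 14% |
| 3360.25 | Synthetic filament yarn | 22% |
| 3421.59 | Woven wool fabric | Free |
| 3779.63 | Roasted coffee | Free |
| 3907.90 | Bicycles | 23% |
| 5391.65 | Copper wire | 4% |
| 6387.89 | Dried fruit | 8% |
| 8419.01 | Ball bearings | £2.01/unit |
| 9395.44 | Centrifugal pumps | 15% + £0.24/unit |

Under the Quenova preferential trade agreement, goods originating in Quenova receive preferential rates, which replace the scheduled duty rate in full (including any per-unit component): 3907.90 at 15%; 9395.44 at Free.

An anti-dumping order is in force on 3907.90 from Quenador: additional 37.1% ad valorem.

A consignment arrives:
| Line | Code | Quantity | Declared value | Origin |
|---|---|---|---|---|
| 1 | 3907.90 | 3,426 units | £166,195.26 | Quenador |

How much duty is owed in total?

£99,883.35

Line 1 (3907.90, Quenador, 3,426 units, £166,195.26):
Base rate for 3907.90 is 23%.
3907.90 has an FTA preferential rate, but origin Quenador is not Quenova; base rate stands.
Additional duty on 3907.90 from Quenador: +37.1%. Applied ad valorem rate: 23% + 37.1% = 60.1%.
Duty = £166,195.26 × 60.1% = £99,883.35.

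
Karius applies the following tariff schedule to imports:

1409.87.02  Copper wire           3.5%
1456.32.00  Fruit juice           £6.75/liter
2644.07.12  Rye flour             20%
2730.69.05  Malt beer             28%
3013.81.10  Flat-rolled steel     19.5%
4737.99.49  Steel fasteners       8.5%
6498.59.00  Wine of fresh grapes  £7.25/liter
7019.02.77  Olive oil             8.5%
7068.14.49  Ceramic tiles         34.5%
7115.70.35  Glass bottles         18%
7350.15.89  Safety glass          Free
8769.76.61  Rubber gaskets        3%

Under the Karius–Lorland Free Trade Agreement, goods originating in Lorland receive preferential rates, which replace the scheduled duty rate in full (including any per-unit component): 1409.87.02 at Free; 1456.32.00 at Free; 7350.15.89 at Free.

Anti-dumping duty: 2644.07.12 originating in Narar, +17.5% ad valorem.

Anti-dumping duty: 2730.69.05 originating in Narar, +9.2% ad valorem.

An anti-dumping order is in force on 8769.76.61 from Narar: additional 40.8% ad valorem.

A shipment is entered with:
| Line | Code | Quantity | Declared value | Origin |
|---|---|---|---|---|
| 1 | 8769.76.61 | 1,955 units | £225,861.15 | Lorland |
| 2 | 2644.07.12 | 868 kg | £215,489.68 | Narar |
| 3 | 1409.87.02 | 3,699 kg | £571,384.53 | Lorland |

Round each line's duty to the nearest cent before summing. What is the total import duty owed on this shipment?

Line 1 (8769.76.61, Lorland, 1,955 units, £225,861.15):
Base rate for 8769.76.61 is 3%.
Origin Lorland is the FTA partner but 8769.76.61 is not on the preference list; base rate stands.
The additional-duty order on 8769.76.61 targets Narar, not Lorland; it does not apply.
Duty = £225,861.15 × 3% = £6,775.83.
Line 2 (2644.07.12, Narar, 868 kg, £215,489.68):
Base rate for 2644.07.12 is 20%.
Additional duty on 2644.07.12 from Narar: +17.5%. Applied ad valorem rate: 20% + 17.5% = 37.5%.
Duty = £215,489.68 × 37.5% = £80,808.63.
Line 3 (1409.87.02, Lorland, 3,699 kg, £571,384.53):
Base rate for 1409.87.02 is 3.5%.
Origin Lorland qualifies under the Karius–Lorland agreement and 1409.87.02 is covered: preferential rate Free applies instead.
Duty = £571,384.53 × 0% = £0.00.
Total = £6,775.83 + £80,808.63 + £0.00 = £87,584.46.

£87,584.46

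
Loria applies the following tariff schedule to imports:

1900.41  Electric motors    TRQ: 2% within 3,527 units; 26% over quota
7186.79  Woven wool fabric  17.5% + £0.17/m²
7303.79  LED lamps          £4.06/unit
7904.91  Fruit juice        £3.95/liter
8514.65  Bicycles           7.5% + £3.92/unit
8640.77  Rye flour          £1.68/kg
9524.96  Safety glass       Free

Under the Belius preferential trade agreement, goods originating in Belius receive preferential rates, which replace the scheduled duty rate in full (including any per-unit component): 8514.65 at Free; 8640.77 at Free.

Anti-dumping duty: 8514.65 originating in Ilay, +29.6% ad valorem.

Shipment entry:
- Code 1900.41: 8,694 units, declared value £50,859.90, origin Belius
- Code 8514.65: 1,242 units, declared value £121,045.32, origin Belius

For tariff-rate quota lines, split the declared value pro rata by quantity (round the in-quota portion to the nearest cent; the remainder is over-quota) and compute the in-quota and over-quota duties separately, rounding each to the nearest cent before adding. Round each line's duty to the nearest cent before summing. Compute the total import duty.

Line 1 (1900.41, Belius, 8,694 units, £50,859.90):
Code 1900.41 is under a tariff-rate quota (threshold 3,527 units). In-quota: 3,527 units at 2%; over-quota: 5,167 units at 26%.
Pro-rata value split: in-quota = £50,859.90 × 3,527/8,694 = £20,632.95; over-quota = £50,859.90 − £20,632.95 = £30,226.95.
In-quota duty = £20,632.95 × 2% = £412.66. Over-quota duty = £30,226.95 × 26% = £7,859.01.
Line duty = £412.66 + £7,859.01 = £8,271.67.
Line 2 (8514.65, Belius, 1,242 units, £121,045.32):
Base rate for 8514.65 is 7.5% + £3.92/unit.
Origin Belius qualifies under the Loria–Belius agreement and 8514.65 is covered: preferential rate Free applies instead.
The additional-duty order on 8514.65 targets Ilay, not Belius; it does not apply.
Duty = £121,045.32 × 0% = £0.00.
Total = £8,271.67 + £0.00 = £8,271.67.

£8,271.67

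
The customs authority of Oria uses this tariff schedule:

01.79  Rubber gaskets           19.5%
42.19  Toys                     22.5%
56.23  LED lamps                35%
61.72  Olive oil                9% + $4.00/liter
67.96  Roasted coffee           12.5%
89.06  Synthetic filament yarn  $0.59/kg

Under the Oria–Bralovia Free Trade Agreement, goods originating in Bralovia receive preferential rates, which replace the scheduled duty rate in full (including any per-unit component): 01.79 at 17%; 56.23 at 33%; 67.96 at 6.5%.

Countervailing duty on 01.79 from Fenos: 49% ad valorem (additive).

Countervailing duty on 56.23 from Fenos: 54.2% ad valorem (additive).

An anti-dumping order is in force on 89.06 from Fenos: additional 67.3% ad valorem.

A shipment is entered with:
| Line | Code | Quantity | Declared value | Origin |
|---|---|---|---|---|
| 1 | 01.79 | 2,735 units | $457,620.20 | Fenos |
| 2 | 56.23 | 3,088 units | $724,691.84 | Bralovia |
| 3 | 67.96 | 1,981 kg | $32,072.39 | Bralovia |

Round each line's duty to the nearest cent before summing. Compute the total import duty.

Line 1 (01.79, Fenos, 2,735 units, $457,620.20):
Base rate for 01.79 is 19.5%.
01.79 has an FTA preferential rate, but origin Fenos is not Bralovia; base rate stands.
Additional duty on 01.79 from Fenos: +49%. Applied ad valorem rate: 19.5% + 49% = 68.5%.
Duty = $457,620.20 × 68.5% = $313,469.84.
Line 2 (56.23, Bralovia, 3,088 units, $724,691.84):
Base rate for 56.23 is 35%.
Origin Bralovia qualifies under the Oria–Bralovia agreement and 56.23 is covered: preferential rate 33% applies instead.
The additional-duty order on 56.23 targets Fenos, not Bralovia; it does not apply.
Duty = $724,691.84 × 33% = $239,148.31.
Line 3 (67.96, Bralovia, 1,981 kg, $32,072.39):
Base rate for 67.96 is 12.5%.
Origin Bralovia qualifies under the Oria–Bralovia agreement and 67.96 is covered: preferential rate 6.5% applies instead.
Duty = $32,072.39 × 6.5% = $2,084.71.
Total = $313,469.84 + $239,148.31 + $2,084.71 = $554,702.86.

$554,702.86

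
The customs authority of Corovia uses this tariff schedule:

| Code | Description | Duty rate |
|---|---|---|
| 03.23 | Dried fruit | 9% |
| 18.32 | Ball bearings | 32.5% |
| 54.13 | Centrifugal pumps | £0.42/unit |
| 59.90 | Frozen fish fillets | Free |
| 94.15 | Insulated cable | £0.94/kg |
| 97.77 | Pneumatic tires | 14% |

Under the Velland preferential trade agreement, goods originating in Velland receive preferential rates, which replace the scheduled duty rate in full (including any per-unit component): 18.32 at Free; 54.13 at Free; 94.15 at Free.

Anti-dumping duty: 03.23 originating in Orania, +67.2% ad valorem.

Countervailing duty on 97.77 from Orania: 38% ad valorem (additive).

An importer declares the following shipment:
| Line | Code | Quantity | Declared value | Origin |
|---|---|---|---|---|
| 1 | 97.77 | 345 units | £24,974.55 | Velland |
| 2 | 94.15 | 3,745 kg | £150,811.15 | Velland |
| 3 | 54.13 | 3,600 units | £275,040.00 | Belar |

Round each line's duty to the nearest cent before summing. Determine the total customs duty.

£5,008.44

Line 1 (97.77, Velland, 345 units, £24,974.55):
Base rate for 97.77 is 14%.
Origin Velland is the FTA partner but 97.77 is not on the preference list; base rate stands.
The additional-duty order on 97.77 targets Orania, not Velland; it does not apply.
Duty = £24,974.55 × 14% = £3,496.44.
Line 2 (94.15, Velland, 3,745 kg, £150,811.15):
Base rate for 94.15 is £0.94/kg.
Origin Velland qualifies under the Corovia–Velland agreement and 94.15 is covered: preferential rate Free applies instead.
Duty = £150,811.15 × 0% = £0.00.
Line 3 (54.13, Belar, 3,600 units, £275,040.00):
Base rate for 54.13 is £0.42/unit.
54.13 has an FTA preferential rate, but origin Belar is not Velland; base rate stands.
Duty = 3,600 × £0.42 = £1,512.00.
Total = £3,496.44 + £0.00 + £1,512.00 = £5,008.44.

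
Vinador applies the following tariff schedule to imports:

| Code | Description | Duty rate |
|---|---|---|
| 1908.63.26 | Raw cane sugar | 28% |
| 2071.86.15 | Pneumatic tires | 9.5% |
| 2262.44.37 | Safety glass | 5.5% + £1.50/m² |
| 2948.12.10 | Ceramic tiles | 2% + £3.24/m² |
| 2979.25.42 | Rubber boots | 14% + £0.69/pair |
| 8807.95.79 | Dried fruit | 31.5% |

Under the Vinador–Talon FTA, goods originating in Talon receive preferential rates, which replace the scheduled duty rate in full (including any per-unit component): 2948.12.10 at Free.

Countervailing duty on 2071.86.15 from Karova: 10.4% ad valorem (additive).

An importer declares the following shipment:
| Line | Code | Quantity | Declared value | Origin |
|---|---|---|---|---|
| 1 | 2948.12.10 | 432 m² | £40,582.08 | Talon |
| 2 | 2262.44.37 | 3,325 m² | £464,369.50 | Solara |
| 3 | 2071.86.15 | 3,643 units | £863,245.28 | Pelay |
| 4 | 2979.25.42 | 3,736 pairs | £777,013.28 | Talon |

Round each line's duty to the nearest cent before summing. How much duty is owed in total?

£223,895.82

Line 1 (2948.12.10, Talon, 432 m², £40,582.08):
Base rate for 2948.12.10 is 2% + £3.24/m².
Origin Talon qualifies under the Vinador–Talon agreement and 2948.12.10 is covered: preferential rate Free applies instead.
Duty = £40,582.08 × 0% = £0.00.
Line 2 (2262.44.37, Solara, 3,325 m², £464,369.50):
Base rate for 2262.44.37 is 5.5% + £1.50/m².
Duty = £464,369.50 × 5.5% + 3,325 × £1.50 = £30,527.82.
Line 3 (2071.86.15, Pelay, 3,643 units, £863,245.28):
Base rate for 2071.86.15 is 9.5%.
The additional-duty order on 2071.86.15 targets Karova, not Pelay; it does not apply.
Duty = £863,245.28 × 9.5% = £82,008.30.
Line 4 (2979.25.42, Talon, 3,736 pairs, £777,013.28):
Base rate for 2979.25.42 is 14% + £0.69/pair.
Origin Talon is the FTA partner but 2979.25.42 is not on the preference list; base rate stands.
Duty = £777,013.28 × 14% + 3,736 × £0.69 = £111,359.70.
Total = £0.00 + £30,527.82 + £82,008.30 + £111,359.70 = £223,895.82.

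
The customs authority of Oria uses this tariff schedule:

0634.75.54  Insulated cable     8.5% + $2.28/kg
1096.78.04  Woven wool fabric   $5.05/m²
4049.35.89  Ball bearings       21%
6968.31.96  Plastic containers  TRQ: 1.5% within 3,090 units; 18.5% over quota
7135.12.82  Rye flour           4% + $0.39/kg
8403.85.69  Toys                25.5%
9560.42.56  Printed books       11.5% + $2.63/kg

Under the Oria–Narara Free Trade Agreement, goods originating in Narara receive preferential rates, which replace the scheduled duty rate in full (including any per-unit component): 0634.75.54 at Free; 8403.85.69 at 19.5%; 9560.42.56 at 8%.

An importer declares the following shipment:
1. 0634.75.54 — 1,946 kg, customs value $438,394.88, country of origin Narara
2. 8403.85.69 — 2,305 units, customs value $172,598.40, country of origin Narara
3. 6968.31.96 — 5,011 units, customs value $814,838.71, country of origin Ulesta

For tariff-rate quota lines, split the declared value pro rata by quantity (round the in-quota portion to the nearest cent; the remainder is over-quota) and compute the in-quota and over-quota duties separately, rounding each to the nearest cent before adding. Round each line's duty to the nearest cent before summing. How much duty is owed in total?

$98,982.81

Line 1 (0634.75.54, Narara, 1,946 kg, $438,394.88):
Base rate for 0634.75.54 is 8.5% + $2.28/kg.
Origin Narara qualifies under the Oria–Narara agreement and 0634.75.54 is covered: preferential rate Free applies instead.
Duty = $438,394.88 × 0% = $0.00.
Line 2 (8403.85.69, Narara, 2,305 units, $172,598.40):
Base rate for 8403.85.69 is 25.5%.
Origin Narara qualifies under the Oria–Narara agreement and 8403.85.69 is covered: preferential rate 19.5% applies instead.
Duty = $172,598.40 × 19.5% = $33,656.69.
Line 3 (6968.31.96, Ulesta, 5,011 units, $814,838.71):
Code 6968.31.96 is under a tariff-rate quota (threshold 3,090 units). In-quota: 3,090 units at 1.5%; over-quota: 1,921 units at 18.5%.
Pro-rata value split: in-quota = $814,838.71 × 3,090/5,011 = $502,464.90; over-quota = $814,838.71 − $502,464.90 = $312,373.81.
In-quota duty = $502,464.90 × 1.5% = $7,536.97. Over-quota duty = $312,373.81 × 18.5% = $57,789.15.
Line duty = $7,536.97 + $57,789.15 = $65,326.12.
Total = $0.00 + $33,656.69 + $65,326.12 = $98,982.81.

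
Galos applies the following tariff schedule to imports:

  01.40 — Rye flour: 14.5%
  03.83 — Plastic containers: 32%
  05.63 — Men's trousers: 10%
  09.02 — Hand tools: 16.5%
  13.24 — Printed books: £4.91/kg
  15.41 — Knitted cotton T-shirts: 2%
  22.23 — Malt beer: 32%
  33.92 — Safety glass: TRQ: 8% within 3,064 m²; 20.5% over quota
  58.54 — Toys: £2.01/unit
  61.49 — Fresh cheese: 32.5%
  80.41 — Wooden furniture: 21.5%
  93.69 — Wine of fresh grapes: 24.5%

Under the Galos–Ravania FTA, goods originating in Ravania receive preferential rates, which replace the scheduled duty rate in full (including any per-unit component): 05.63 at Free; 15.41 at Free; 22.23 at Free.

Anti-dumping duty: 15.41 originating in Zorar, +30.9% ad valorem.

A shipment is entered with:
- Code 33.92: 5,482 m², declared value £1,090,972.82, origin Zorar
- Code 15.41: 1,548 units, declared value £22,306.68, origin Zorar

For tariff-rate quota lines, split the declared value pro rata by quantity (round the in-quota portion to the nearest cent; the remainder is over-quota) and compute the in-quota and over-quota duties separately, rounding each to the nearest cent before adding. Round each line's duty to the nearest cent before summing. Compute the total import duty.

Line 1 (33.92, Zorar, 5,482 m², £1,090,972.82):
Code 33.92 is under a tariff-rate quota (threshold 3,064 m²). In-quota: 3,064 m² at 8%; over-quota: 2,418 m² at 20.5%.
Pro-rata value split: in-quota = £1,090,972.82 × 3,064/5,482 = £609,766.64; over-quota = £1,090,972.82 − £609,766.64 = £481,206.18.
In-quota duty = £609,766.64 × 8% = £48,781.33. Over-quota duty = £481,206.18 × 20.5% = £98,647.27.
Line duty = £48,781.33 + £98,647.27 = £147,428.60.
Line 2 (15.41, Zorar, 1,548 units, £22,306.68):
Base rate for 15.41 is 2%.
15.41 has an FTA preferential rate, but origin Zorar is not Ravania; base rate stands.
Additional duty on 15.41 from Zorar: +30.9%. Applied ad valorem rate: 2% + 30.9% = 32.9%.
Duty = £22,306.68 × 32.9% = £7,338.90.
Total = £147,428.60 + £7,338.90 = £154,767.50.

£154,767.50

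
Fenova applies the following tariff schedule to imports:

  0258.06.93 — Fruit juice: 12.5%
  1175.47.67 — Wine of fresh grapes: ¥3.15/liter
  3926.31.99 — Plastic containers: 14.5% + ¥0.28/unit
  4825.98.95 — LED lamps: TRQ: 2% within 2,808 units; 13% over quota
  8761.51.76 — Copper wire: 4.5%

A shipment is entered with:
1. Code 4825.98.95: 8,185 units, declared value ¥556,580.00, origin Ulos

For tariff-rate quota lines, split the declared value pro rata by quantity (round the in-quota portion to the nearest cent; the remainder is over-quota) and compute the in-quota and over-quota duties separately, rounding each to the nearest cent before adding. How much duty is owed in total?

¥51,351.56

Line 1 (4825.98.95, Ulos, 8,185 units, ¥556,580.00):
Code 4825.98.95 is under a tariff-rate quota (threshold 2,808 units). In-quota: 2,808 units at 2%; over-quota: 5,377 units at 13%.
Pro-rata value split: in-quota = ¥556,580.00 × 2,808/8,185 = ¥190,944.00; over-quota = ¥556,580.00 − ¥190,944.00 = ¥365,636.00.
In-quota duty = ¥190,944.00 × 2% = ¥3,818.88. Over-quota duty = ¥365,636.00 × 13% = ¥47,532.68.
Line duty = ¥3,818.88 + ¥47,532.68 = ¥51,351.56.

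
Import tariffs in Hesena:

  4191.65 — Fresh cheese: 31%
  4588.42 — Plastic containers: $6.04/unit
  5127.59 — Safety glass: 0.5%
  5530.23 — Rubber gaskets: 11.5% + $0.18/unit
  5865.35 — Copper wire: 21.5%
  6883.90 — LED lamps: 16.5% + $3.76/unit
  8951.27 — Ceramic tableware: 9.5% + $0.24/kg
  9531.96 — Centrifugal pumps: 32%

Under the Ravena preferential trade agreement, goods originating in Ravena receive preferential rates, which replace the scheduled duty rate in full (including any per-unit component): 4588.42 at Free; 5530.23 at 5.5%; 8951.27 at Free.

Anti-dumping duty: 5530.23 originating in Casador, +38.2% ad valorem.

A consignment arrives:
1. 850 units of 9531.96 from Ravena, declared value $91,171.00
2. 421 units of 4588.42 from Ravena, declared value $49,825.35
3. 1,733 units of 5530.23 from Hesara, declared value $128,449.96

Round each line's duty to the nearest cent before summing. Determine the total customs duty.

$44,258.41

Line 1 (9531.96, Ravena, 850 units, $91,171.00):
Base rate for 9531.96 is 32%.
Origin Ravena is the FTA partner but 9531.96 is not on the preference list; base rate stands.
Duty = $91,171.00 × 32% = $29,174.72.
Line 2 (4588.42, Ravena, 421 units, $49,825.35):
Base rate for 4588.42 is $6.04/unit.
Origin Ravena qualifies under the Hesena–Ravena agreement and 4588.42 is covered: preferential rate Free applies instead.
Duty = $49,825.35 × 0% = $0.00.
Line 3 (5530.23, Hesara, 1,733 units, $128,449.96):
Base rate for 5530.23 is 11.5% + $0.18/unit.
5530.23 has an FTA preferential rate, but origin Hesara is not Ravena; base rate stands.
The additional-duty order on 5530.23 targets Casador, not Hesara; it does not apply.
Duty = $128,449.96 × 11.5% + 1,733 × $0.18 = $15,083.69.
Total = $29,174.72 + $0.00 + $15,083.69 = $44,258.41.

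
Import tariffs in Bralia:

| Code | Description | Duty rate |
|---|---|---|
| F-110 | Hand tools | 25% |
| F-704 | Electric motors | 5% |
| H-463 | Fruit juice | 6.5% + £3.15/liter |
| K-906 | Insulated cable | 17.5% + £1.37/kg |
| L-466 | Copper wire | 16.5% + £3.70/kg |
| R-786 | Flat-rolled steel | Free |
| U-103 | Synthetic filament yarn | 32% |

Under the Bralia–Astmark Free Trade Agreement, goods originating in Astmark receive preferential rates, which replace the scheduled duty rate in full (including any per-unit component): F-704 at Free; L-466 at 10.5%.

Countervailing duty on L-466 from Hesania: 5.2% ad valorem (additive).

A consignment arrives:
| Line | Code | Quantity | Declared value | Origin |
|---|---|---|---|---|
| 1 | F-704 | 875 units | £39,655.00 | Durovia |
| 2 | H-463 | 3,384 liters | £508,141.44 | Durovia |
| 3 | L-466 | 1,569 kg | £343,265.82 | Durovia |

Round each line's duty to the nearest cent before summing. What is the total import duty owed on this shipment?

Line 1 (F-704, Durovia, 875 units, £39,655.00):
Base rate for F-704 is 5%.
F-704 has an FTA preferential rate, but origin Durovia is not Astmark; base rate stands.
Duty = £39,655.00 × 5% = £1,982.75.
Line 2 (H-463, Durovia, 3,384 liters, £508,141.44):
Base rate for H-463 is 6.5% + £3.15/liter.
Duty = £508,141.44 × 6.5% + 3,384 × £3.15 = £43,688.79.
Line 3 (L-466, Durovia, 1,569 kg, £343,265.82):
Base rate for L-466 is 16.5% + £3.70/kg.
L-466 has an FTA preferential rate, but origin Durovia is not Astmark; base rate stands.
The additional-duty order on L-466 targets Hesania, not Durovia; it does not apply.
Duty = £343,265.82 × 16.5% + 1,569 × £3.70 = £62,444.16.
Total = £1,982.75 + £43,688.79 + £62,444.16 = £108,115.70.

£108,115.70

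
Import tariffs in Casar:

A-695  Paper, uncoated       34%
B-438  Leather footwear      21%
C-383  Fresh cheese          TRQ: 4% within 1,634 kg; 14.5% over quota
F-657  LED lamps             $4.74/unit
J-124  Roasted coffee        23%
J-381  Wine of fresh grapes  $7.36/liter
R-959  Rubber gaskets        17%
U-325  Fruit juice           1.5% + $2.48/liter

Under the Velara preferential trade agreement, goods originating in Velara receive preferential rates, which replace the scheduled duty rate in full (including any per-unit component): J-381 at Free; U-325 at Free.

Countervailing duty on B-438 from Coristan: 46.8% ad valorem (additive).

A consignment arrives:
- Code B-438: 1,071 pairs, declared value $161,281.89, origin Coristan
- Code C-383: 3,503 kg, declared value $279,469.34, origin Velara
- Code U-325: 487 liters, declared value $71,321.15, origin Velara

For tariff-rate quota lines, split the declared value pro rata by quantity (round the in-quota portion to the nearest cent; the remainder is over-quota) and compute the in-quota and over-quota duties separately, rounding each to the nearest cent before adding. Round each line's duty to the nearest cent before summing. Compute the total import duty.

$136,184.32

Line 1 (B-438, Coristan, 1,071 pairs, $161,281.89):
Base rate for B-438 is 21%.
Additional duty on B-438 from Coristan: +46.8%. Applied ad valorem rate: 21% + 46.8% = 67.8%.
Duty = $161,281.89 × 67.8% = $109,349.12.
Line 2 (C-383, Velara, 3,503 kg, $279,469.34):
Code C-383 is under a tariff-rate quota (threshold 1,634 kg). In-quota: 1,634 kg at 4%; over-quota: 1,869 kg at 14.5%.
Pro-rata value split: in-quota = $279,469.34 × 1,634/3,503 = $130,360.52; over-quota = $279,469.34 − $130,360.52 = $149,108.82.
In-quota duty = $130,360.52 × 4% = $5,214.42. Over-quota duty = $149,108.82 × 14.5% = $21,620.78.
Line duty = $5,214.42 + $21,620.78 = $26,835.20.
Line 3 (U-325, Velara, 487 liters, $71,321.15):
Base rate for U-325 is 1.5% + $2.48/liter.
Origin Velara qualifies under the Casar–Velara agreement and U-325 is covered: preferential rate Free applies instead.
Duty = $71,321.15 × 0% = $0.00.
Total = $109,349.12 + $26,835.20 + $0.00 = $136,184.32.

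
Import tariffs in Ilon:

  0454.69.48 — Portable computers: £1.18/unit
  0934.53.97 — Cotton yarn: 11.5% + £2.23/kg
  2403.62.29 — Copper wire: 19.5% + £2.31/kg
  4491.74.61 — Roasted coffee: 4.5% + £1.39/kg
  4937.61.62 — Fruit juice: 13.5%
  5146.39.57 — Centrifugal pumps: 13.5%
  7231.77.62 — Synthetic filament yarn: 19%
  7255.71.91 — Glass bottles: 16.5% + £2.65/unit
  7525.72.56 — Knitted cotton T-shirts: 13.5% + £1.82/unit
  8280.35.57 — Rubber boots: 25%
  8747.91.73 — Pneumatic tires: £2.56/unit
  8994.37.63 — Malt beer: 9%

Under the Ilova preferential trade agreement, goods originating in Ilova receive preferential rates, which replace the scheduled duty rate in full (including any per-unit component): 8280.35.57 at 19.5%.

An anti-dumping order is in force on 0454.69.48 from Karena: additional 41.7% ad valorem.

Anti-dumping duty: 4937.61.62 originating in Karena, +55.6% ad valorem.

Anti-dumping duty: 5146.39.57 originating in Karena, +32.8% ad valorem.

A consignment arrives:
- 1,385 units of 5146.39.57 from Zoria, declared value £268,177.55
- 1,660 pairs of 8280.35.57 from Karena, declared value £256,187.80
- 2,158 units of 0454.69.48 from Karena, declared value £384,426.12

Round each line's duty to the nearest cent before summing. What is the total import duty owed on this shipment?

£263,103.05

Line 1 (5146.39.57, Zoria, 1,385 units, £268,177.55):
Base rate for 5146.39.57 is 13.5%.
The additional-duty order on 5146.39.57 targets Karena, not Zoria; it does not apply.
Duty = £268,177.55 × 13.5% = £36,203.97.
Line 2 (8280.35.57, Karena, 1,660 pairs, £256,187.80):
Base rate for 8280.35.57 is 25%.
8280.35.57 has an FTA preferential rate, but origin Karena is not Ilova; base rate stands.
Duty = £256,187.80 × 25% = £64,046.95.
Line 3 (0454.69.48, Karena, 2,158 units, £384,426.12):
Base rate for 0454.69.48 is £1.18/unit.
Additional duty on 0454.69.48 from Karena: +41.7% ad valorem. Applied ad valorem rate = 41.7%.
Duty = £384,426.12 × 41.7% + 2,158 × £1.18 = £162,852.13.
Total = £36,203.97 + £64,046.95 + £162,852.13 = £263,103.05.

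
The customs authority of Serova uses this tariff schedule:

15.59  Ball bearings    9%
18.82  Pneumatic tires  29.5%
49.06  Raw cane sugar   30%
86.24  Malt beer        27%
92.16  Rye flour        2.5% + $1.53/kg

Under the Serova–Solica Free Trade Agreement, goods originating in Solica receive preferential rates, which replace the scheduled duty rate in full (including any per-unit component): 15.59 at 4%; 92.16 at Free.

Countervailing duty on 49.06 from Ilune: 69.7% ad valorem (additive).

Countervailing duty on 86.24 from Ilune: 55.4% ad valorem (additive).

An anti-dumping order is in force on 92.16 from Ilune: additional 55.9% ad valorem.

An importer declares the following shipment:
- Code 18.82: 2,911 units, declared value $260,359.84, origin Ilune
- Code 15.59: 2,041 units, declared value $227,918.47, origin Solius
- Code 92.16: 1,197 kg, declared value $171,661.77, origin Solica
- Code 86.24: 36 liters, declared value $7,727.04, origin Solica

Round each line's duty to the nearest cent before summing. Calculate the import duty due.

$99,405.11

Line 1 (18.82, Ilune, 2,911 units, $260,359.84):
Base rate for 18.82 is 29.5%.
Duty = $260,359.84 × 29.5% = $76,806.15.
Line 2 (15.59, Solius, 2,041 units, $227,918.47):
Base rate for 15.59 is 9%.
15.59 has an FTA preferential rate, but origin Solius is not Solica; base rate stands.
Duty = $227,918.47 × 9% = $20,512.66.
Line 3 (92.16, Solica, 1,197 kg, $171,661.77):
Base rate for 92.16 is 2.5% + $1.53/kg.
Origin Solica qualifies under the Serova–Solica agreement and 92.16 is covered: preferential rate Free applies instead.
The additional-duty order on 92.16 targets Ilune, not Solica; it does not apply.
Duty = $171,661.77 × 0% = $0.00.
Line 4 (86.24, Solica, 36 liters, $7,727.04):
Base rate for 86.24 is 27%.
Origin Solica is the FTA partner but 86.24 is not on the preference list; base rate stands.
The additional-duty order on 86.24 targets Ilune, not Solica; it does not apply.
Duty = $7,727.04 × 27% = $2,086.30.
Total = $76,806.15 + $20,512.66 + $0.00 + $2,086.30 = $99,405.11.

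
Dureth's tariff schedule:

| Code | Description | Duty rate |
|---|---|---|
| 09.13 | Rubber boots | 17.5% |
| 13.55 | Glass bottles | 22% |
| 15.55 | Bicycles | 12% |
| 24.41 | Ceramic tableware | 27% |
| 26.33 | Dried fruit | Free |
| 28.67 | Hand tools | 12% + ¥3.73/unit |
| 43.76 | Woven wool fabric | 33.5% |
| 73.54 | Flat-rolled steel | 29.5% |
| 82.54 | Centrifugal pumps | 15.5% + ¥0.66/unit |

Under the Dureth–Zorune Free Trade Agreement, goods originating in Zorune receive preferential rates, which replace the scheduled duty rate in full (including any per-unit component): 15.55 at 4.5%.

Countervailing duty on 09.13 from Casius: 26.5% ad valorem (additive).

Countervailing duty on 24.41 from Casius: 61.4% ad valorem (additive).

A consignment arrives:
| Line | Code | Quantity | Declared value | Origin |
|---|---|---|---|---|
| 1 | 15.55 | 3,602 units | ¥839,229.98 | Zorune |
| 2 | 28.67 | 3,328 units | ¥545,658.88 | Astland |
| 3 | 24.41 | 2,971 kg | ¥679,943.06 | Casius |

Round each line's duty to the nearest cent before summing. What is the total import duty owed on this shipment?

¥716,727.53

Line 1 (15.55, Zorune, 3,602 units, ¥839,229.98):
Base rate for 15.55 is 12%.
Origin Zorune qualifies under the Dureth–Zorune agreement and 15.55 is covered: preferential rate 4.5% applies instead.
Duty = ¥839,229.98 × 4.5% = ¥37,765.35.
Line 2 (28.67, Astland, 3,328 units, ¥545,658.88):
Base rate for 28.67 is 12% + ¥3.73/unit.
Duty = ¥545,658.88 × 12% + 3,328 × ¥3.73 = ¥77,892.51.
Line 3 (24.41, Casius, 2,971 kg, ¥679,943.06):
Base rate for 24.41 is 27%.
Additional duty on 24.41 from Casius: +61.4%. Applied ad valorem rate: 27% + 61.4% = 88.4%.
Duty = ¥679,943.06 × 88.4% = ¥601,069.67.
Total = ¥37,765.35 + ¥77,892.51 + ¥601,069.67 = ¥716,727.53.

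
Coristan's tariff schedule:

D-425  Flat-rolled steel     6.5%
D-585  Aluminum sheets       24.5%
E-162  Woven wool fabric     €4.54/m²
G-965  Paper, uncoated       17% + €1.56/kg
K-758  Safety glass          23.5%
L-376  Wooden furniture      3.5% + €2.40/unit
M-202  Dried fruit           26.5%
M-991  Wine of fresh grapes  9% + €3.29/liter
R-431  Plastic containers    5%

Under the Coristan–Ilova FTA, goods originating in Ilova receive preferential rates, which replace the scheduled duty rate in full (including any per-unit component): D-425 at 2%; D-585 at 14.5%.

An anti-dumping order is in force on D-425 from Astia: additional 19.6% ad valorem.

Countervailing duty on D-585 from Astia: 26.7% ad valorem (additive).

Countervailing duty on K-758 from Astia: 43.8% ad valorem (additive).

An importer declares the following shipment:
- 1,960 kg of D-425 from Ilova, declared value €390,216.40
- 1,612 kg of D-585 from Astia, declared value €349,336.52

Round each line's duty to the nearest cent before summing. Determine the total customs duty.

€186,664.63

Line 1 (D-425, Ilova, 1,960 kg, €390,216.40):
Base rate for D-425 is 6.5%.
Origin Ilova qualifies under the Coristan–Ilova agreement and D-425 is covered: preferential rate 2% applies instead.
The additional-duty order on D-425 targets Astia, not Ilova; it does not apply.
Duty = €390,216.40 × 2% = €7,804.33.
Line 2 (D-585, Astia, 1,612 kg, €349,336.52):
Base rate for D-585 is 24.5%.
D-585 has an FTA preferential rate, but origin Astia is not Ilova; base rate stands.
Additional duty on D-585 from Astia: +26.7%. Applied ad valorem rate: 24.5% + 26.7% = 51.2%.
Duty = €349,336.52 × 51.2% = €178,860.30.
Total = €7,804.33 + €178,860.30 = €186,664.63.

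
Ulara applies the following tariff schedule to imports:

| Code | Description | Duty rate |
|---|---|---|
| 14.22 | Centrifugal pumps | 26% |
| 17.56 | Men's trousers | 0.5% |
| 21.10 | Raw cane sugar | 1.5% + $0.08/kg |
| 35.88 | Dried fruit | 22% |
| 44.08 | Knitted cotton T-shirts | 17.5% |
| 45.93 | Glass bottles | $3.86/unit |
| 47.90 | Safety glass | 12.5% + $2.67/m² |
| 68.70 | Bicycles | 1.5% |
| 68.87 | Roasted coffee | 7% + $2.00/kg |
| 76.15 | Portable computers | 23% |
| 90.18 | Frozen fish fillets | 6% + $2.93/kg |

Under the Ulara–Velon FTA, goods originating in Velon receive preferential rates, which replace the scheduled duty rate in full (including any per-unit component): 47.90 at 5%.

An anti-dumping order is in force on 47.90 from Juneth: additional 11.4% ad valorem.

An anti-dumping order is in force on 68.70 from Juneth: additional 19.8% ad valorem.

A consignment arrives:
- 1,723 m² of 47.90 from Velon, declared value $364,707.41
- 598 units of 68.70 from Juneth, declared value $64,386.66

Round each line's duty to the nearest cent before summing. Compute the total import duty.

Line 1 (47.90, Velon, 1,723 m², $364,707.41):
Base rate for 47.90 is 12.5% + $2.67/m².
Origin Velon qualifies under the Ulara–Velon agreement and 47.90 is covered: preferential rate 5% applies instead.
The additional-duty order on 47.90 targets Juneth, not Velon; it does not apply.
Duty = $364,707.41 × 5% = $18,235.37.
Line 2 (68.70, Juneth, 598 units, $64,386.66):
Base rate for 68.70 is 1.5%.
Additional duty on 68.70 from Juneth: +19.8%. Applied ad valorem rate: 1.5% + 19.8% = 21.3%.
Duty = $64,386.66 × 21.3% = $13,714.36.
Total = $18,235.37 + $13,714.36 = $31,949.73.

$31,949.73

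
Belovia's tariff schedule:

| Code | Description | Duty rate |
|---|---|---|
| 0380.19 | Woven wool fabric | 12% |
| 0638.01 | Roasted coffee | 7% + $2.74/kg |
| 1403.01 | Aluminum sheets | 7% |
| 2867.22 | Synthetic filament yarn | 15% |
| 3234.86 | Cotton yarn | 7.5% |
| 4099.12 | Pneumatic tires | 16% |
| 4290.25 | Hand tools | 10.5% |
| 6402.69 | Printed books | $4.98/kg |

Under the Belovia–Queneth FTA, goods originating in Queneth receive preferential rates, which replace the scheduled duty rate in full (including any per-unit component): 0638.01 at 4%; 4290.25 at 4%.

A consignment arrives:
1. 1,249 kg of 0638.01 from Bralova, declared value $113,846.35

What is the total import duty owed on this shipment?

Line 1 (0638.01, Bralova, 1,249 kg, $113,846.35):
Base rate for 0638.01 is 7% + $2.74/kg.
0638.01 has an FTA preferential rate, but origin Bralova is not Queneth; base rate stands.
Duty = $113,846.35 × 7% + 1,249 × $2.74 = $11,391.50.

$11,391.50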